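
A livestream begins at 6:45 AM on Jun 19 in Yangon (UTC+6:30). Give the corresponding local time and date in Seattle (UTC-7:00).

In UTC: 6:45 AM − 6:30 = 12:15 AM on Jun 19.
Seattle is UTC−7:00: 12:15 AM − 7:00 = 5:15 PM on Jun 18.

5:15 PM on June 18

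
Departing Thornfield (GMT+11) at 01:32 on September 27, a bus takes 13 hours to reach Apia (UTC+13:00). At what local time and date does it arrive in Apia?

Apia is 2:00 ahead of Thornfield.
After 13 hours it is 14:32 in Thornfield.
Shift by the zone difference: 14:32 + 2:00 = 16:32 on Sep 27 in Apia.

16:32 on September 27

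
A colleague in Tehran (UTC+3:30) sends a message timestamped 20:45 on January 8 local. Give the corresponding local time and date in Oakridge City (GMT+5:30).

In UTC: 20:45 − 3:30 = 17:15 on Jan 8.
Oakridge City is UTC+5:30: 17:15 + 5:30 = 22:45 on Jan 8.

22:45 on January 8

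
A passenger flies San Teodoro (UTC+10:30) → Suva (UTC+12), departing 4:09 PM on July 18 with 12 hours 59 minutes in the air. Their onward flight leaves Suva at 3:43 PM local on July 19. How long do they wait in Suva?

9 hours 5 minutes

Convert departure to UTC: 4:09 PM − 10:30 = 5:39 AM UTC on Jul 18.
Add 12 hours 59 minutes flight time → 6:38 PM UTC.
Suva is UTC+12:00, so local arrival = 6:38 PM + 12:00 = 6:38 AM on Jul 19.
Layover = 3:43 PM − 6:38 AM = 9 hours 5 minutes.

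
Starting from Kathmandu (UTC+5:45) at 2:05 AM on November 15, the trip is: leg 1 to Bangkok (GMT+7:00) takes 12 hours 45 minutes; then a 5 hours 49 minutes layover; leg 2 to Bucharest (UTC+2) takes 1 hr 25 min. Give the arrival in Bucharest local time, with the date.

6:19 PM on November 15

Convert departure to UTC: 2:05 AM − 5:45 = 8:20 PM UTC on Nov 14.
Add 12 hours and 45 minutes leg 1 → 9:05 AM UTC (Nov 15).
Add 5 hours and 49 minutes layover in Bangkok → 2:54 PM UTC.
Add 1 hour 25 minutes leg 2 → 4:19 PM UTC.
Bucharest is UTC+2:00, so local arrival = 4:19 PM + 2:00 = 6:19 PM on Nov 15.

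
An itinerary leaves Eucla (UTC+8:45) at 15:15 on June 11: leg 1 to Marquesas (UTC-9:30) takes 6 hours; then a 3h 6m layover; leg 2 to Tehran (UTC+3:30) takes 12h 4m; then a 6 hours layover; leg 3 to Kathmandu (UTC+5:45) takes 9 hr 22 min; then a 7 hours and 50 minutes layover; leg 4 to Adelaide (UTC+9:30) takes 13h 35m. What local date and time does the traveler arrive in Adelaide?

01:57 on June 14

Convert departure to UTC: 15:15 − 8:45 = 06:30 UTC on Jun 11.
Add 6 hours leg 1 → 12:30 UTC.
Add 3 hours 6 minutes layover in Marquesas → 15:36 UTC.
Add 12 hours 4 minutes leg 2 → 03:40 UTC (Jun 12).
Add 6 hours layover in Tehran → 09:40 UTC.
Add 9 hours and 22 minutes leg 3 → 19:02 UTC.
Add 7 hours 50 minutes layover in Kathmandu → 02:52 UTC (Jun 13).
Add 13 hours 35 minutes leg 4 → 16:27 UTC.
Adelaide is UTC+9:30, so local arrival = 16:27 + 9:30 = 01:57 on Jun 14.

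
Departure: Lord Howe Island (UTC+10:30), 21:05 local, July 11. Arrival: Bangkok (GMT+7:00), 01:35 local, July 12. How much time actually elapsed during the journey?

Departure in UTC: 21:05 − 10:30 = 10:35 on Jul 11.
Arrival in UTC: 01:35 − 7:00 = 18:35 on Jul 11.
Elapsed = 18:35 − 10:35 = 8 hours.

8 hours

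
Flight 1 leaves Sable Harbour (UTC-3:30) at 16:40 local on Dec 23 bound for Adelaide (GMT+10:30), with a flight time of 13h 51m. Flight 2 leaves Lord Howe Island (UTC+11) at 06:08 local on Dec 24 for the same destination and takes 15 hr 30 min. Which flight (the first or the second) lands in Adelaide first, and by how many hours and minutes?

the first, by 37 minutes

Flight 1 in UTC: 16:40 + 3:30 = 20:10 on Dec 23.
+13 hours and 51 minutes → arrive 10:01 UTC on Dec 24.
Flight 2 in UTC: 06:08 − 11:00 = 19:08 on Dec 23.
+15 hours 30 minutes → arrive 10:38 UTC on Dec 24.
Flight 1 lands earlier by 37 minutes.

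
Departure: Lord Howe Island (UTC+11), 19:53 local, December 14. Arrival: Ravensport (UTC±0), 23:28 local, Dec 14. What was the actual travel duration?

14 hours 35 minutes

Ravensport is 11:00 behind Lord Howe Island.
Clock-face elapsed time (ignoring zones) is 3 hours 35 minutes.
Actual elapsed = 3 hours 35 minutes + 11:00 = 14 hours 35 minutes.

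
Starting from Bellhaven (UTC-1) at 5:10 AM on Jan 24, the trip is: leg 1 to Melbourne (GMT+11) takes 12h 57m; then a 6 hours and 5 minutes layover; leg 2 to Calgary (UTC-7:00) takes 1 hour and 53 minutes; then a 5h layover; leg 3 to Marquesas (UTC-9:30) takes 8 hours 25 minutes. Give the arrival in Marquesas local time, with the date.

Convert departure to UTC: 5:10 AM + 1:00 = 6:10 AM UTC on Jan 24.
Add 12 hours 57 minutes leg 1 → 7:07 PM UTC.
Add 6 hours and 5 minutes layover in Melbourne → 1:12 AM UTC (Jan 25).
Add 1 hour 53 minutes leg 2 → 3:05 AM UTC.
Add 5 hours layover in Calgary → 8:05 AM UTC.
Add 8 hours and 25 minutes leg 3 → 4:30 PM UTC.
Marquesas is UTC−9:30, so local arrival = 4:30 PM − 9:30 = 7:00 AM on Jan 25.

7:00 AM on January 25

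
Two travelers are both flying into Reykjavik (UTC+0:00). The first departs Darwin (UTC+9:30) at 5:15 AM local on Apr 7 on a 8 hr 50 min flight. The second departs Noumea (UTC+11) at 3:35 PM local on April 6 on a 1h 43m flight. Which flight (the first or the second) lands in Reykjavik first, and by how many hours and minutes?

the second, by 22 hours 17 minutes

Flight 1 in UTC: 5:15 AM − 9:30 = 7:45 PM on Apr 6.
+8 hours and 50 minutes → arrive 4:35 AM UTC on Apr 7.
Flight 2 in UTC: 3:35 PM − 11:00 = 4:35 AM on Apr 6.
+1 hour 43 minutes → arrive 6:18 AM UTC on Apr 6.
Flight 2 lands earlier by 22 hours 17 minutes.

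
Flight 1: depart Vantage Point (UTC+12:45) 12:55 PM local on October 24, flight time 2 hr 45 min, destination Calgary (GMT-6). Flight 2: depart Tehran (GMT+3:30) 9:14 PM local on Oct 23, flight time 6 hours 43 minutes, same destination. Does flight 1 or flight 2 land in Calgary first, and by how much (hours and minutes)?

Flight 1 in UTC: 12:55 PM − 12:45 = 12:10 AM on Oct 24.
+2 hours and 45 minutes → arrive 2:55 AM UTC on Oct 24.
Flight 2 in UTC: 9:14 PM − 3:30 = 5:44 PM on Oct 23.
+6 hours 43 minutes → arrive 12:27 AM UTC on Oct 24.
Flight 2 lands earlier by 2 hours 28 minutes.

the second, by 2 hours 28 minutes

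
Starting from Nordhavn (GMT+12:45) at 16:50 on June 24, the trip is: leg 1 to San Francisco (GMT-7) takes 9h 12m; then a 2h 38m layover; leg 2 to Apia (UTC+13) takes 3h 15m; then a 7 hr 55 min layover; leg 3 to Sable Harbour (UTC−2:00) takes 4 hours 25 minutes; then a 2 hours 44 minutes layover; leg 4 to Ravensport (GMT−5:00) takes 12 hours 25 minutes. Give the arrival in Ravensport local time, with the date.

17:39 on Jun 25

Convert departure to UTC: 16:50 − 12:45 = 04:05 UTC on Jun 24.
Add 9 hours and 12 minutes leg 1 → 13:17 UTC.
Add 2 hours 38 minutes layover in San Francisco → 15:55 UTC.
Add 3 hours and 15 minutes leg 2 → 19:10 UTC.
Add 7 hours 55 minutes layover in Apia → 03:05 UTC (Jun 25).
Add 4 hours and 25 minutes leg 3 → 07:30 UTC.
Add 2 hours 44 minutes layover in Sable Harbour → 10:14 UTC.
Add 12 hours 25 minutes leg 4 → 22:39 UTC.
Ravensport is UTC−5:00, so local arrival = 22:39 − 5:00 = 17:39 on Jun 25.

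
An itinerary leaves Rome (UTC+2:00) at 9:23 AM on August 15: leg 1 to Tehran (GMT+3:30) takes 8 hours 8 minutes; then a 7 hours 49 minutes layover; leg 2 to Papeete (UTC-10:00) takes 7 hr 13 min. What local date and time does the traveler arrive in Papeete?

8:33 PM on August 15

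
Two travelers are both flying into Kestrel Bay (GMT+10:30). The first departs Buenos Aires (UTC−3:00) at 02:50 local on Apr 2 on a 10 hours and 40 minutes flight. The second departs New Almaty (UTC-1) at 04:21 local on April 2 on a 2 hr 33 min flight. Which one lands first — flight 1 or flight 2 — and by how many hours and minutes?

Flight 1 in UTC: 02:50 + 3:00 = 05:50 on Apr 2.
+10 hours 40 minutes → arrive 16:30 UTC on Apr 2.
Flight 2 in UTC: 04:21 + 1:00 = 05:21 on Apr 2.
+2 hours and 33 minutes → arrive 07:54 UTC on Apr 2.
Flight 2 lands earlier by 8 hours 36 minutes.

the second, by 8 hours 36 minutes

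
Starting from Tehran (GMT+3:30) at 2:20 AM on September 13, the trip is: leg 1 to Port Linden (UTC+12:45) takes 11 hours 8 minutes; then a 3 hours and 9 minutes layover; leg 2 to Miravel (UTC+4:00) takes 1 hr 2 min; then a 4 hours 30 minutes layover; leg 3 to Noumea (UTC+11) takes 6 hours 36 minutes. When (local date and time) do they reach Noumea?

12:15 PM on September 14

Convert departure to UTC: 2:20 AM − 3:30 = 10:50 PM UTC on Sep 12.
Add 11 hours 8 minutes leg 1 → 9:58 AM UTC (Sep 13).
Add 3 hours and 9 minutes layover in Port Linden → 1:07 PM UTC.
Add 1 hour 2 minutes leg 2 → 2:09 PM UTC.
Add 4 hours 30 minutes layover in Miravel → 6:39 PM UTC.
Add 6 hours and 36 minutes leg 3 → 1:15 AM UTC (Sep 14).
Noumea is UTC+11:00, so local arrival = 1:15 AM + 11:00 = 12:15 PM on Sep 14.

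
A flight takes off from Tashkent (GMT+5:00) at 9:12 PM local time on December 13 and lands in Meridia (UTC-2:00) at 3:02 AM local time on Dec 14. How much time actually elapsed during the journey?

Departure in UTC: 9:12 PM − 5:00 = 4:12 PM on Dec 13.
Arrival in UTC: 3:02 AM + 2:00 = 5:02 AM on Dec 14.
Elapsed = 5:02 AM − 4:12 PM (+1 day) = 12 hours 50 minutes.

12 hours 50 minutes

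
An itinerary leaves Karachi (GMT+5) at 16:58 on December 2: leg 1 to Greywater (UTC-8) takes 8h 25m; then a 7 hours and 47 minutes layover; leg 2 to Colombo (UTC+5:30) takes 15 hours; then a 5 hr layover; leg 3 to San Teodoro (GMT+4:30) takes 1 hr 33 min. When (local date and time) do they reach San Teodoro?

Convert departure to UTC: 16:58 − 5:00 = 11:58 UTC on Dec 2.
Add 8 hours 25 minutes leg 1 → 20:23 UTC.
Add 7 hours 47 minutes layover in Greywater → 04:10 UTC (Dec 3).
Add 15 hours leg 2 → 19:10 UTC.
Add 5 hours layover in Colombo → 00:10 UTC (Dec 4).
Add 1 hour 33 minutes leg 3 → 01:43 UTC.
San Teodoro is UTC+4:30, so local arrival = 01:43 + 4:30 = 06:13 on Dec 4.

06:13 on December 4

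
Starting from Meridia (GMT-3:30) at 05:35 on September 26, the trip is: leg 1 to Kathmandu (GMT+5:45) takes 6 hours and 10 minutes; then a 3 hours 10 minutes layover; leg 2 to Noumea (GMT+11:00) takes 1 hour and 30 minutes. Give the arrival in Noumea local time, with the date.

Convert departure to UTC: 05:35 + 3:30 = 09:05 UTC on Sep 26.
Add 6 hours and 10 minutes leg 1 → 15:15 UTC.
Add 3 hours and 10 minutes layover in Kathmandu → 18:25 UTC.
Add 1 hour 30 minutes leg 2 → 19:55 UTC.
Noumea is UTC+11:00, so local arrival = 19:55 + 11:00 = 06:55 on Sep 27.

06:55 on September 27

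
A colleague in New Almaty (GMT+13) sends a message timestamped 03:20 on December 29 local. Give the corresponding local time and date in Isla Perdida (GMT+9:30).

Isla Perdida is 3:30 behind New Almaty.
Shift by the zone difference: 03:20 − 3:30 = 23:50 on Dec 28 in Isla Perdida.

23:50 on December 28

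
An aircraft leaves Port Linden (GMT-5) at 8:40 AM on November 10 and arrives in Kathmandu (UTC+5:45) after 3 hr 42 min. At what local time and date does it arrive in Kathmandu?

Kathmandu is 10:45 ahead of Port Linden.
After 3 hours and 42 minutes it is 12:22 PM in Port Linden.
Shift by the zone difference: 12:22 PM + 10:45 = 11:07 PM on Nov 10 in Kathmandu.

11:07 PM on Nov 10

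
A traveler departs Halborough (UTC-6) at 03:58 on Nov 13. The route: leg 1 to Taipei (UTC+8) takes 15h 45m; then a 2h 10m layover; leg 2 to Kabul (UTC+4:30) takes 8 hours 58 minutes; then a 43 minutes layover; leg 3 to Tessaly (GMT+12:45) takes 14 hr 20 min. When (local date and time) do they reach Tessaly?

16:39 on November 15

Convert departure to UTC: 03:58 + 6:00 = 09:58 UTC on Nov 13.
Add 15 hours 45 minutes leg 1 → 01:43 UTC (Nov 14).
Add 2 hours and 10 minutes layover in Taipei → 03:53 UTC.
Add 8 hours and 58 minutes leg 2 → 12:51 UTC.
Add 43 minutes layover in Kabul → 13:34 UTC.
Add 14 hours 20 minutes leg 3 → 03:54 UTC (Nov 15).
Tessaly is UTC+12:45, so local arrival = 03:54 + 12:45 = 16:39 on Nov 15.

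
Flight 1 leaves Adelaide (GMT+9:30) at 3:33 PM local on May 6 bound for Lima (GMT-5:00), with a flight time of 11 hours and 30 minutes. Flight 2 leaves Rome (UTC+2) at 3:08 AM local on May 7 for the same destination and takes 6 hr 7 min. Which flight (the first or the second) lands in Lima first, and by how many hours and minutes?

the first, by 13 hours 42 minutes

Flight 1 in UTC: 3:33 PM − 9:30 = 6:03 AM on May 6.
+11 hours and 30 minutes → arrive 5:33 PM UTC on May 6.
Flight 2 in UTC: 3:08 AM − 2:00 = 1:08 AM on May 7.
+6 hours 7 minutes → arrive 7:15 AM UTC on May 7.
Flight 1 lands earlier by 13 hours 42 minutes.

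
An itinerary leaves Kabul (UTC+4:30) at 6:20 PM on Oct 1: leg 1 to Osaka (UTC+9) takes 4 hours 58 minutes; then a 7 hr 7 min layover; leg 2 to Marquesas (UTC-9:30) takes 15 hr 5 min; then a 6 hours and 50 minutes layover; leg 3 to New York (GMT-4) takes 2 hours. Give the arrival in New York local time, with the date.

Convert departure to UTC: 6:20 PM − 4:30 = 1:50 PM UTC on Oct 1.
Add 4 hours 58 minutes leg 1 → 6:48 PM UTC.
Add 7 hours 7 minutes layover in Osaka → 1:55 AM UTC (Oct 2).
Add 15 hours and 5 minutes leg 2 → 5:00 PM UTC.
Add 6 hours 50 minutes layover in Marquesas → 11:50 PM UTC.
Add 2 hours leg 3 → 1:50 AM UTC (Oct 3).
New York is UTC−4:00, so local arrival = 1:50 AM − 4:00 = 9:50 PM on Oct 2.

9:50 PM on Oct 2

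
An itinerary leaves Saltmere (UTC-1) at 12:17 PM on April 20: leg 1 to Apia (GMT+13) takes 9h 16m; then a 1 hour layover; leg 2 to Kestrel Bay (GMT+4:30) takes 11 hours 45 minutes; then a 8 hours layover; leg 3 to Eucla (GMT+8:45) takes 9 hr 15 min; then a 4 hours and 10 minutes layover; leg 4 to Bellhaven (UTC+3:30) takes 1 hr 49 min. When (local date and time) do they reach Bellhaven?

Convert departure to UTC: 12:17 PM + 1:00 = 1:17 PM UTC on Apr 20.
Add 9 hours and 16 minutes leg 1 → 10:33 PM UTC.
Add 1 hour layover in Apia → 11:33 PM UTC.
Add 11 hours and 45 minutes leg 2 → 11:18 AM UTC (Apr 21).
Add 8 hours layover in Kestrel Bay → 7:18 PM UTC.
Add 9 hours and 15 minutes leg 3 → 4:33 AM UTC (Apr 22).
Add 4 hours and 10 minutes layover in Eucla → 8:43 AM UTC.
Add 1 hour and 49 minutes leg 4 → 10:32 AM UTC.
Bellhaven is UTC+3:30, so local arrival = 10:32 AM + 3:30 = 2:02 PM on Apr 22.

2:02 PM on April 22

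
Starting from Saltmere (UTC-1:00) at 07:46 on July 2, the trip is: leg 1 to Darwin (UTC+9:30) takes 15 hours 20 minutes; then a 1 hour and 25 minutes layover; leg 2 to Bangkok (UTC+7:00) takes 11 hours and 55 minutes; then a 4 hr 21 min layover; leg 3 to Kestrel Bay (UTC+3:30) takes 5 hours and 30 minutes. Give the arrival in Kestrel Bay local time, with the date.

02:47 on Jul 4

Convert departure to UTC: 07:46 + 1:00 = 08:46 UTC on Jul 2.
Add 15 hours 20 minutes leg 1 → 00:06 UTC (Jul 3).
Add 1 hour and 25 minutes layover in Darwin → 01:31 UTC.
Add 11 hours 55 minutes leg 2 → 13:26 UTC.
Add 4 hours and 21 minutes layover in Bangkok → 17:47 UTC.
Add 5 hours and 30 minutes leg 3 → 23:17 UTC.
Kestrel Bay is UTC+3:30, so local arrival = 23:17 + 3:30 = 02:47 on Jul 4.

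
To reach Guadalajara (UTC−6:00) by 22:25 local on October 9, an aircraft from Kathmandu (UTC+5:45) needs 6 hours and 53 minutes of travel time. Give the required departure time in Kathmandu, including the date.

Target arrival in UTC: 22:25 + 6:00 = 04:25 on Oct 10.
Subtract 6 hours 53 minutes → departure 21:32 UTC on Oct 9.
Kathmandu is UTC+5:45: 21:32 + 5:45 = 03:17 on Oct 10.

03:17 on October 10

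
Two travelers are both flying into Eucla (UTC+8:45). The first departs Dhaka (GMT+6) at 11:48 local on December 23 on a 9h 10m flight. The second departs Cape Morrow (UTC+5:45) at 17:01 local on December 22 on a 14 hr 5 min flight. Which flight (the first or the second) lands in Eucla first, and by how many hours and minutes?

the second, by 13 hours 37 minutes

Flight 1 in UTC: 11:48 − 6:00 = 05:48 on Dec 23.
+9 hours 10 minutes → arrive 14:58 UTC on Dec 23.
Flight 2 in UTC: 17:01 − 5:45 = 11:16 on Dec 22.
+14 hours 5 minutes → arrive 01:21 UTC on Dec 23.
Flight 2 lands earlier by 13 hours 37 minutes.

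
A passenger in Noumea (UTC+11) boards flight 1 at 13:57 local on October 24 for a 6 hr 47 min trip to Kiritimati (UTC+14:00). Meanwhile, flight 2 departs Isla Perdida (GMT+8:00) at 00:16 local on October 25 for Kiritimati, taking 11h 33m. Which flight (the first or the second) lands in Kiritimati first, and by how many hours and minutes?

Flight 1 in UTC: 13:57 − 11:00 = 02:57 on Oct 24.
+6 hours 47 minutes → arrive 09:44 UTC on Oct 24.
Flight 2 in UTC: 00:16 − 8:00 = 16:16 on Oct 24.
+11 hours and 33 minutes → arrive 03:49 UTC on Oct 25.
Flight 1 lands earlier by 18 hours 5 minutes.

the first, by 18 hours 5 minutes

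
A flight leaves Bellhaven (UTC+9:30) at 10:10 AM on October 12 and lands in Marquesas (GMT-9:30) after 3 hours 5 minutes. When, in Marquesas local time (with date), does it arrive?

Convert departure to UTC: 10:10 AM − 9:30 = 12:40 AM UTC on Oct 12.
Add 3 hours 5 minutes travel time → 3:45 AM UTC.
Marquesas is UTC−9:30, so local arrival = 3:45 AM − 9:30 = 6:15 PM on Oct 11.

6:15 PM on October 11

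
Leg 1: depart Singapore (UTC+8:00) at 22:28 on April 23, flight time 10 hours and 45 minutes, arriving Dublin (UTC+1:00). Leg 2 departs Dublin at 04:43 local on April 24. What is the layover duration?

Convert departure to UTC: 22:28 − 8:00 = 14:28 UTC on Apr 23.
Add 10 hours and 45 minutes flight time → 01:13 UTC (Apr 24).
Dublin is UTC+1:00, so local arrival = 01:13 + 1:00 = 02:13 on Apr 24.
Layover = 04:43 − 02:13 = 2 hours 30 minutes.

2 hours 30 minutes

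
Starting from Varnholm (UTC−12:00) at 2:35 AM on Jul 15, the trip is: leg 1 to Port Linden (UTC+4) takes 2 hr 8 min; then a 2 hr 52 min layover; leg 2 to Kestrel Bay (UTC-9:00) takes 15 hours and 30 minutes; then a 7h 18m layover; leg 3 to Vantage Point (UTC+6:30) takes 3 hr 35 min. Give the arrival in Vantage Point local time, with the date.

4:28 AM on Jul 17

Convert departure to UTC: 2:35 AM + 12:00 = 2:35 PM UTC on Jul 15.
Add 2 hours and 8 minutes leg 1 → 4:43 PM UTC.
Add 2 hours 52 minutes layover in Port Linden → 7:35 PM UTC.
Add 15 hours 30 minutes leg 2 → 11:05 AM UTC (Jul 16).
Add 7 hours and 18 minutes layover in Kestrel Bay → 6:23 PM UTC.
Add 3 hours and 35 minutes leg 3 → 9:58 PM UTC.
Vantage Point is UTC+6:30, so local arrival = 9:58 PM + 6:30 = 4:28 AM on Jul 17.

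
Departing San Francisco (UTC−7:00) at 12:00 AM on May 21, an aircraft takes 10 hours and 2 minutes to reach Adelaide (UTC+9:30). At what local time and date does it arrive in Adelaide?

Convert departure to UTC: 12:00 AM + 7:00 = 7:00 AM UTC on May 21.
Add 10 hours 2 minutes travel time → 5:02 PM UTC.
Adelaide is UTC+9:30, so local arrival = 5:02 PM + 9:30 = 2:32 AM on May 22.

2:32 AM on May 22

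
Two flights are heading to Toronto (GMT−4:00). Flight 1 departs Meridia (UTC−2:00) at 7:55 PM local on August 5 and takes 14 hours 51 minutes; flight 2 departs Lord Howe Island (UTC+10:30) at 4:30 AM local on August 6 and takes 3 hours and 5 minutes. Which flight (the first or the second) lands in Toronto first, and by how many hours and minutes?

the second, by 15 hours 41 minutes

Flight 1 in UTC: 7:55 PM + 2:00 = 9:55 PM on Aug 5.
+14 hours 51 minutes → arrive 12:46 PM UTC on Aug 6.
Flight 2 in UTC: 4:30 AM − 10:30 = 6:00 PM on Aug 5.
+3 hours and 5 minutes → arrive 9:05 PM UTC on Aug 5.
Flight 2 lands earlier by 15 hours 41 minutes.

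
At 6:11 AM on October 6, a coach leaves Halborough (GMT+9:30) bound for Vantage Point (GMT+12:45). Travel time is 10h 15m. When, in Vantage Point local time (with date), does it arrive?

Convert departure to UTC: 6:11 AM − 9:30 = 8:41 PM UTC on Oct 5.
Add 10 hours 15 minutes travel time → 6:56 AM UTC (Oct 6).
Vantage Point is UTC+12:45, so local arrival = 6:56 AM + 12:45 = 7:41 PM on Oct 6.

7:41 PM on October 6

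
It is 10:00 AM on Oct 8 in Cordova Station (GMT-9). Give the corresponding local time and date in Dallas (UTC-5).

2:00 PM on October 8

In UTC: 10:00 AM + 9:00 = 7:00 PM on Oct 8.
Dallas is UTC−5:00: 7:00 PM − 5:00 = 2:00 PM on Oct 8.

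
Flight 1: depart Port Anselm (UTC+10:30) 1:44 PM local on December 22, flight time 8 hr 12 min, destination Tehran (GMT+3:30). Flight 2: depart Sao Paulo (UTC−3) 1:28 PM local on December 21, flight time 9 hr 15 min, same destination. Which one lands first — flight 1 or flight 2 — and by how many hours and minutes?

the second, by 9 hours 43 minutes

Flight 1 in UTC: 1:44 PM − 10:30 = 3:14 AM on Dec 22.
+8 hours 12 minutes → arrive 11:26 AM UTC on Dec 22.
Flight 2 in UTC: 1:28 PM + 3:00 = 4:28 PM on Dec 21.
+9 hours 15 minutes → arrive 1:43 AM UTC on Dec 22.
Flight 2 lands earlier by 9 hours 43 minutes.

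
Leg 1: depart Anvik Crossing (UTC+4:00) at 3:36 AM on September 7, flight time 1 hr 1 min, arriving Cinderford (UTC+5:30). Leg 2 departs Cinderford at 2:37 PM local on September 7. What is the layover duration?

8 hours 30 minutes

Convert departure to UTC: 3:36 AM − 4:00 = 11:36 PM UTC on Sep 6.
Add 1 hour and 1 minute flight time → 12:37 AM UTC (Sep 7).
Cinderford is UTC+5:30, so local arrival = 12:37 AM + 5:30 = 6:07 AM on Sep 7.
Layover = 2:37 PM − 6:07 AM = 8 hours 30 minutes.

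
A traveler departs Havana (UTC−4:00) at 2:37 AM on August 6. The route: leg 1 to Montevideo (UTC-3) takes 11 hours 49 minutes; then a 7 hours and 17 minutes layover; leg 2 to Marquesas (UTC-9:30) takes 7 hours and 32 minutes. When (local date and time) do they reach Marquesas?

Convert departure to UTC: 2:37 AM + 4:00 = 6:37 AM UTC on Aug 6.
Add 11 hours and 49 minutes leg 1 → 6:26 PM UTC.
Add 7 hours 17 minutes layover in Montevideo → 1:43 AM UTC (Aug 7).
Add 7 hours 32 minutes leg 2 → 9:15 AM UTC.
Marquesas is UTC−9:30, so local arrival = 9:15 AM − 9:30 = 11:45 PM on Aug 6.

11:45 PM on August 6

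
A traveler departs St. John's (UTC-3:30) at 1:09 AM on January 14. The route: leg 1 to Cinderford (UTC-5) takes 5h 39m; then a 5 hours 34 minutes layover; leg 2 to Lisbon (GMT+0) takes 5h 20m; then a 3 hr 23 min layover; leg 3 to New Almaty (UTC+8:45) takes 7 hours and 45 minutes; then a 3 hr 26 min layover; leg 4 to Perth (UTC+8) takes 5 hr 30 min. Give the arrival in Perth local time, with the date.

1:16 AM on Jan 16

Convert departure to UTC: 1:09 AM + 3:30 = 4:39 AM UTC on Jan 14.
Add 5 hours 39 minutes leg 1 → 10:18 AM UTC.
Add 5 hours 34 minutes layover in Cinderford → 3:52 PM UTC.
Add 5 hours 20 minutes leg 2 → 9:12 PM UTC.
Add 3 hours 23 minutes layover in Lisbon → 12:35 AM UTC (Jan 15).
Add 7 hours and 45 minutes leg 3 → 8:20 AM UTC.
Add 3 hours and 26 minutes layover in New Almaty → 11:46 AM UTC.
Add 5 hours and 30 minutes leg 4 → 5:16 PM UTC.
Perth is UTC+8:00, so local arrival = 5:16 PM + 8:00 = 1:16 AM on Jan 16.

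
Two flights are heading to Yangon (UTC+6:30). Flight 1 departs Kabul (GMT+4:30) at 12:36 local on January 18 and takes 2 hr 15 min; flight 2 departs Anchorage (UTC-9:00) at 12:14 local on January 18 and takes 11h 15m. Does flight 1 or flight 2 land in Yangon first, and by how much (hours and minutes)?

Flight 1 in UTC: 12:36 − 4:30 = 08:06 on Jan 18.
+2 hours and 15 minutes → arrive 10:21 UTC on Jan 18.
Flight 2 in UTC: 12:14 + 9:00 = 21:14 on Jan 18.
+11 hours and 15 minutes → arrive 08:29 UTC on Jan 19.
Flight 1 lands earlier by 22 hours 8 minutes.

the first, by 22 hours 8 minutes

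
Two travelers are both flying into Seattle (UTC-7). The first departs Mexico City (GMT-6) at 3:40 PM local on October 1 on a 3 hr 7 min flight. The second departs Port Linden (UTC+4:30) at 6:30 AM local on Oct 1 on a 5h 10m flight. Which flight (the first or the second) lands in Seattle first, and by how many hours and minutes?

Flight 1 in UTC: 3:40 PM + 6:00 = 9:40 PM on Oct 1.
+3 hours and 7 minutes → arrive 12:47 AM UTC on Oct 2.
Flight 2 in UTC: 6:30 AM − 4:30 = 2:00 AM on Oct 1.
+5 hours 10 minutes → arrive 7:10 AM UTC on Oct 1.
Flight 2 lands earlier by 17 hours 37 minutes.

the second, by 17 hours 37 minutes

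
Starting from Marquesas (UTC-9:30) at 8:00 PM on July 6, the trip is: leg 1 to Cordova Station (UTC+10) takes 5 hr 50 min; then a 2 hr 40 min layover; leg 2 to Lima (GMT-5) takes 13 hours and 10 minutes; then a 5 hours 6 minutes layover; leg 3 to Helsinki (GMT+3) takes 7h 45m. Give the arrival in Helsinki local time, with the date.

Convert departure to UTC: 8:00 PM + 9:30 = 5:30 AM UTC on Jul 7.
Add 5 hours and 50 minutes leg 1 → 11:20 AM UTC.
Add 2 hours 40 minutes layover in Cordova Station → 2:00 PM UTC.
Add 13 hours and 10 minutes leg 2 → 3:10 AM UTC (Jul 8).
Add 5 hours 6 minutes layover in Lima → 8:16 AM UTC.
Add 7 hours 45 minutes leg 3 → 4:01 PM UTC.
Helsinki is UTC+3:00, so local arrival = 4:01 PM + 3:00 = 7:01 PM on Jul 8.

7:01 PM on July 8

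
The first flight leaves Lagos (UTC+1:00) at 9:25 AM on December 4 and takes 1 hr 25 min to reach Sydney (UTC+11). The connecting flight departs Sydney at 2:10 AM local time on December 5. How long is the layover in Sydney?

5 hours 20 minutes

Convert departure to UTC: 9:25 AM − 1:00 = 8:25 AM UTC on Dec 4.
Add 1 hour and 25 minutes flight time → 9:50 AM UTC.
Sydney is UTC+11:00, so local arrival = 9:50 AM + 11:00 = 8:50 PM on Dec 4.
Layover = 2:10 AM − 8:50 PM (+1 day) = 5 hours 20 minutes.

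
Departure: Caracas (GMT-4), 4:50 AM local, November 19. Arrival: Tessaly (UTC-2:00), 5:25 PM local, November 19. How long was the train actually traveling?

Departure in UTC: 4:50 AM + 4:00 = 8:50 AM on Nov 19.
Arrival in UTC: 5:25 PM + 2:00 = 7:25 PM on Nov 19.
Elapsed = 7:25 PM − 8:50 AM = 10 hours 35 minutes.

10 hours 35 minutes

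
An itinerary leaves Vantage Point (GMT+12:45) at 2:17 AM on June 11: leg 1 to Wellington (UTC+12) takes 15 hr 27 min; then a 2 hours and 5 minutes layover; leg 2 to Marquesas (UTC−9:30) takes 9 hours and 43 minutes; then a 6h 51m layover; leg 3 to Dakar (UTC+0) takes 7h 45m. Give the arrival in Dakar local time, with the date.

Convert departure to UTC: 2:17 AM − 12:45 = 1:32 PM UTC on Jun 10.
Add 15 hours and 27 minutes leg 1 → 4:59 AM UTC (Jun 11).
Add 2 hours and 5 minutes layover in Wellington → 7:04 AM UTC.
Add 9 hours and 43 minutes leg 2 → 4:47 PM UTC.
Add 6 hours and 51 minutes layover in Marquesas → 11:38 PM UTC.
Add 7 hours and 45 minutes leg 3 → 7:23 AM UTC (Jun 12).
Dakar is UTC+0, so local arrival is the same: 7:23 AM on Jun 12.

7:23 AM on June 12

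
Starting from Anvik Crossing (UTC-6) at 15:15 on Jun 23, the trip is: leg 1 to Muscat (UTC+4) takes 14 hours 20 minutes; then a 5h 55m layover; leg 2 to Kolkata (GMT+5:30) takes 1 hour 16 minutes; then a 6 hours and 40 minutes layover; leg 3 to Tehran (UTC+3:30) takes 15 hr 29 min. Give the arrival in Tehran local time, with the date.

Convert departure to UTC: 15:15 + 6:00 = 21:15 UTC on Jun 23.
Add 14 hours and 20 minutes leg 1 → 11:35 UTC (Jun 24).
Add 5 hours and 55 minutes layover in Muscat → 17:30 UTC.
Add 1 hour 16 minutes leg 2 → 18:46 UTC.
Add 6 hours 40 minutes layover in Kolkata → 01:26 UTC (Jun 25).
Add 15 hours and 29 minutes leg 3 → 16:55 UTC.
Tehran is UTC+3:30, so local arrival = 16:55 + 3:30 = 20:25 on Jun 25.

20:25 on Jun 25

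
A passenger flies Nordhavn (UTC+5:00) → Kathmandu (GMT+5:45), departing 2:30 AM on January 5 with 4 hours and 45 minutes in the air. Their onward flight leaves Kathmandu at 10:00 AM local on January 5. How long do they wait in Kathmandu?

2 hours

Convert departure to UTC: 2:30 AM − 5:00 = 9:30 PM UTC on Jan 4.
Add 4 hours and 45 minutes flight time → 2:15 AM UTC (Jan 5).
Kathmandu is UTC+5:45, so local arrival = 2:15 AM + 5:45 = 8:00 AM on Jan 5.
Layover = 10:00 AM − 8:00 AM = 2 hours.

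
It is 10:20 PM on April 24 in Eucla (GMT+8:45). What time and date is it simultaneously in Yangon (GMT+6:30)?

8:05 PM on April 24

In UTC: 10:20 PM − 8:45 = 1:35 PM on Apr 24.
Yangon is UTC+6:30: 1:35 PM + 6:30 = 8:05 PM on Apr 24.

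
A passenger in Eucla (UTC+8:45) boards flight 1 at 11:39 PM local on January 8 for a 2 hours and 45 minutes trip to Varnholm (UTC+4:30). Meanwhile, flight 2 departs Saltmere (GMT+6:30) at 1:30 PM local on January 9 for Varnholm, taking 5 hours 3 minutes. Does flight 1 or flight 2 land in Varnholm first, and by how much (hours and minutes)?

the first, by 18 hours 24 minutes

Flight 1 in UTC: 11:39 PM − 8:45 = 2:54 PM on Jan 8.
+2 hours and 45 minutes → arrive 5:39 PM UTC on Jan 8.
Flight 2 in UTC: 1:30 PM − 6:30 = 7:00 AM on Jan 9.
+5 hours and 3 minutes → arrive 12:03 PM UTC on Jan 9.
Flight 1 lands earlier by 18 hours 24 minutes.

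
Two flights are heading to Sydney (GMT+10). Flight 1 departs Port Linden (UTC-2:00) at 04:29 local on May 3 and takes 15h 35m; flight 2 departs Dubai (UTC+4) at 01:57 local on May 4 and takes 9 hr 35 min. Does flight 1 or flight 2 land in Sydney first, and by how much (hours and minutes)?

Flight 1 in UTC: 04:29 + 2:00 = 06:29 on May 3.
+15 hours 35 minutes → arrive 22:04 UTC on May 3.
Flight 2 in UTC: 01:57 − 4:00 = 21:57 on May 3.
+9 hours 35 minutes → arrive 07:32 UTC on May 4.
Flight 1 lands earlier by 9 hours 28 minutes.

the first, by 9 hours 28 minutes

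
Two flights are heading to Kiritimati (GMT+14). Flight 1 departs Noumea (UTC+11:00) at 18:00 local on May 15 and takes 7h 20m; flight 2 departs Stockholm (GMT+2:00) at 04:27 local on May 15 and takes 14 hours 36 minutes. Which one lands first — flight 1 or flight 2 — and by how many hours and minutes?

the first, by 2 hours 43 minutes

Flight 1 in UTC: 18:00 − 11:00 = 07:00 on May 15.
+7 hours 20 minutes → arrive 14:20 UTC on May 15.
Flight 2 in UTC: 04:27 − 2:00 = 02:27 on May 15.
+14 hours 36 minutes → arrive 17:03 UTC on May 15.
Flight 1 lands earlier by 2 hours 43 minutes.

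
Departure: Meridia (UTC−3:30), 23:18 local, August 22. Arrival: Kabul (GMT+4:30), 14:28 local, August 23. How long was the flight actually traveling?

7 hours 10 minutes

Departure in UTC: 23:18 + 3:30 = 02:48 on Aug 23.
Arrival in UTC: 14:28 − 4:30 = 09:58 on Aug 23.
Elapsed = 09:58 − 02:48 = 7 hours 10 minutes.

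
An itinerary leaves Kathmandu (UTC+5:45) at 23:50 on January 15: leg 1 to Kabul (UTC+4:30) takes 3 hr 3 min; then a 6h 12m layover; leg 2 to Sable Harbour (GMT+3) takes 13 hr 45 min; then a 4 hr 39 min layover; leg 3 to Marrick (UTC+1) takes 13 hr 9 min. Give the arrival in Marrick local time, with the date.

Convert departure to UTC: 23:50 − 5:45 = 18:05 UTC on Jan 15.
Add 3 hours and 3 minutes leg 1 → 21:08 UTC.
Add 6 hours and 12 minutes layover in Kabul → 03:20 UTC (Jan 16).
Add 13 hours 45 minutes leg 2 → 17:05 UTC.
Add 4 hours and 39 minutes layover in Sable Harbour → 21:44 UTC.
Add 13 hours and 9 minutes leg 3 → 10:53 UTC (Jan 17).
Marrick is UTC+1:00, so local arrival = 10:53 + 1:00 = 11:53 on Jan 17.

11:53 on Jan 17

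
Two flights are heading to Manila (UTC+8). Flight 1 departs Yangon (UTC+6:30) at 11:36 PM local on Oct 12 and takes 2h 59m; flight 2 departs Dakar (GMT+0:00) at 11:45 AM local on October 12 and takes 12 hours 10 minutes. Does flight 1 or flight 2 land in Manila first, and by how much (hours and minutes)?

the first, by 3 hours 50 minutes

Flight 1 in UTC: 11:36 PM − 6:30 = 5:06 PM on Oct 12.
+2 hours 59 minutes → arrive 8:05 PM UTC on Oct 12.
Flight 2 departs at 11:45 AM UTC (Oct 12).
+12 hours and 10 minutes → arrive 11:55 PM UTC on Oct 12.
Flight 1 lands earlier by 3 hours 50 minutes.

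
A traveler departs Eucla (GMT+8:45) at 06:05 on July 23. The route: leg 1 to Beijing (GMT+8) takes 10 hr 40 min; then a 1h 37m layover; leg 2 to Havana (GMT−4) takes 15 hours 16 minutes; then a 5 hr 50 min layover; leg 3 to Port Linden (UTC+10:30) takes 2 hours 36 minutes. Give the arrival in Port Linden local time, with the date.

19:49 on July 24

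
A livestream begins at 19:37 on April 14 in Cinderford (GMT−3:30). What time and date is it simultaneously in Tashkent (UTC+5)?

04:07 on Apr 15

Tashkent is 8:30 ahead of Cinderford.
Shift by the zone difference: 19:37 + 8:30 = 04:07 on Apr 15 in Tashkent.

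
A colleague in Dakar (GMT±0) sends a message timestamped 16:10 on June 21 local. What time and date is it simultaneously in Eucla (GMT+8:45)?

Dakar is UTC+0 so that is 16:10 UTC.
Eucla is UTC+8:45: 16:10 + 8:45 = 00:55 on Jun 22.

00:55 on Jun 22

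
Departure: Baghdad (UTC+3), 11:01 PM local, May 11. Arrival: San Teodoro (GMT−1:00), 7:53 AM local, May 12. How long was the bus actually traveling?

Departure in UTC: 11:01 PM − 3:00 = 8:01 PM on May 11.
Arrival in UTC: 7:53 AM + 1:00 = 8:53 AM on May 12.
Elapsed = 8:53 AM − 8:01 PM (+1 day) = 12 hours 52 minutes.

12 hours 52 minutes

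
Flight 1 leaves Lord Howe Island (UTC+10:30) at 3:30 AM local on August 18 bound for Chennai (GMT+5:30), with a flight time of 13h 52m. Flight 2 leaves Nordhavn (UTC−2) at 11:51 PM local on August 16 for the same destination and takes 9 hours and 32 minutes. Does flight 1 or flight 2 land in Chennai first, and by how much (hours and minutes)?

the second, by 19 hours 29 minutes

Flight 1 in UTC: 3:30 AM − 10:30 = 5:00 PM on Aug 17.
+13 hours and 52 minutes → arrive 6:52 AM UTC on Aug 18.
Flight 2 in UTC: 11:51 PM + 2:00 = 1:51 AM on Aug 17.
+9 hours and 32 minutes → arrive 11:23 AM UTC on Aug 17.
Flight 2 lands earlier by 19 hours 29 minutes.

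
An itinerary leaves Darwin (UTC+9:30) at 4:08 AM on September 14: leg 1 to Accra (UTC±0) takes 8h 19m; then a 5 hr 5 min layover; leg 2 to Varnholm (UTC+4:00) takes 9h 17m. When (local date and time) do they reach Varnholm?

Convert departure to UTC: 4:08 AM − 9:30 = 6:38 PM UTC on Sep 13.
Add 8 hours 19 minutes leg 1 → 2:57 AM UTC (Sep 14).
Add 5 hours and 5 minutes layover in Accra → 8:02 AM UTC.
Add 9 hours and 17 minutes leg 2 → 5:19 PM UTC.
Varnholm is UTC+4:00, so local arrival = 5:19 PM + 4:00 = 9:19 PM on Sep 14.

9:19 PM on September 14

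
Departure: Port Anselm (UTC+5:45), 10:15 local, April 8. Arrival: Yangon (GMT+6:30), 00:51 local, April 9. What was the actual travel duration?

13 hours 51 minutes

Departure in UTC: 10:15 − 5:45 = 04:30 on Apr 8.
Arrival in UTC: 00:51 − 6:30 = 18:21 on Apr 8.
Elapsed = 18:21 − 04:30 = 13 hours 51 minutes.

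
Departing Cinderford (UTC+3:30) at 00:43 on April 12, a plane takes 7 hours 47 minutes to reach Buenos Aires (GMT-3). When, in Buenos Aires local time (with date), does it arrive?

Convert departure to UTC: 00:43 − 3:30 = 21:13 UTC on Apr 11.
Add 7 hours 47 minutes travel time → 05:00 UTC (Apr 12).
Buenos Aires is UTC−3:00, so local arrival = 05:00 − 3:00 = 02:00 on Apr 12.

02:00 on Apr 12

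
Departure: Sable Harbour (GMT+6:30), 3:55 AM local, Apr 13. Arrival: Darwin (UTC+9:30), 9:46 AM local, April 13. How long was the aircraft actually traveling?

2 hours 51 minutes

Departure in UTC: 3:55 AM − 6:30 = 9:25 PM on Apr 12.
Arrival in UTC: 9:46 AM − 9:30 = 12:16 AM on Apr 13.
Elapsed = 12:16 AM − 9:25 PM (+1 day) = 2 hours 51 minutes.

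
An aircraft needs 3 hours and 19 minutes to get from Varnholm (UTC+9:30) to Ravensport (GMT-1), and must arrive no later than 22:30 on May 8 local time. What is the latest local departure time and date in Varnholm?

Target arrival in UTC: 22:30 + 1:00 = 23:30 on May 8.
Subtract 3 hours 19 minutes → departure 20:11 UTC on May 8.
Varnholm is UTC+9:30: 20:11 + 9:30 = 05:41 on May 9.

05:41 on May 9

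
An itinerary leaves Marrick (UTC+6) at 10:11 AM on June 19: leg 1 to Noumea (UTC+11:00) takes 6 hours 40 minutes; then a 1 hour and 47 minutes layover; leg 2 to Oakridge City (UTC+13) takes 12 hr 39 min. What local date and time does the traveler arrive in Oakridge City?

Convert departure to UTC: 10:11 AM − 6:00 = 4:11 AM UTC on Jun 19.
Add 6 hours and 40 minutes leg 1 → 10:51 AM UTC.
Add 1 hour and 47 minutes layover in Noumea → 12:38 PM UTC.
Add 12 hours 39 minutes leg 2 → 1:17 AM UTC (Jun 20).
Oakridge City is UTC+13:00, so local arrival = 1:17 AM + 13:00 = 2:17 PM on Jun 20.

2:17 PM on June 20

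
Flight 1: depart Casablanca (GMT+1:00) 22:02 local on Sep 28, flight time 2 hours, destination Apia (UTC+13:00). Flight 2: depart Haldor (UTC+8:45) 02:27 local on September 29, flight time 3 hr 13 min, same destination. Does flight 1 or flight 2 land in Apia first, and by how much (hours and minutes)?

the second, by 2 hours 7 minutes

Flight 1 in UTC: 22:02 − 1:00 = 21:02 on Sep 28.
+2 hours → arrive 23:02 UTC on Sep 28.
Flight 2 in UTC: 02:27 − 8:45 = 17:42 on Sep 28.
+3 hours and 13 minutes → arrive 20:55 UTC on Sep 28.
Flight 2 lands earlier by 2 hours 7 minutes.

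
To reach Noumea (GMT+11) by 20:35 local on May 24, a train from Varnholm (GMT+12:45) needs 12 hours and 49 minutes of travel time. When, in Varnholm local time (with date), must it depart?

09:31 on May 24

Target arrival in UTC: 20:35 − 11:00 = 09:35 on May 24.
Subtract 12 hours 49 minutes → departure 20:46 UTC on May 23.
Varnholm is UTC+12:45: 20:46 + 12:45 = 09:31 on May 24.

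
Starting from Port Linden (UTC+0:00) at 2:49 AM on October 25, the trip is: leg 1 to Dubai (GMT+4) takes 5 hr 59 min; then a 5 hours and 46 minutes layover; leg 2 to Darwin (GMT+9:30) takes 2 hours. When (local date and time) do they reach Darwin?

Port Linden is at UTC+0, so departure is already 2:49 AM UTC on Oct 25.
Add 5 hours and 59 minutes leg 1 → 8:48 AM UTC.
Add 5 hours and 46 minutes layover in Dubai → 2:34 PM UTC.
Add 2 hours leg 2 → 4:34 PM UTC.
Darwin is UTC+9:30, so local arrival = 4:34 PM + 9:30 = 2:04 AM on Oct 26.

2:04 AM on October 26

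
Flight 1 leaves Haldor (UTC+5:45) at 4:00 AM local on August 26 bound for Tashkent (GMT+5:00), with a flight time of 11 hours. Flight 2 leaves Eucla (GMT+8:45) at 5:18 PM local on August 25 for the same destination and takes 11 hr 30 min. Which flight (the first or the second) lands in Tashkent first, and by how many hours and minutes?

Flight 1 in UTC: 4:00 AM − 5:45 = 10:15 PM on Aug 25.
+11 hours → arrive 9:15 AM UTC on Aug 26.
Flight 2 in UTC: 5:18 PM − 8:45 = 8:33 AM on Aug 25.
+11 hours 30 minutes → arrive 8:03 PM UTC on Aug 25.
Flight 2 lands earlier by 13 hours 12 minutes.

the second, by 13 hours 12 minutes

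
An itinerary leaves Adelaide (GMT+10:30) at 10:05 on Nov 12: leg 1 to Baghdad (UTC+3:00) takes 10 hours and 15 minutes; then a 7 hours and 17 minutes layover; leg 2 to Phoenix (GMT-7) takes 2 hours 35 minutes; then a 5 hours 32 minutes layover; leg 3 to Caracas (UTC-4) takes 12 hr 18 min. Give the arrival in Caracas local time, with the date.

09:32 on November 13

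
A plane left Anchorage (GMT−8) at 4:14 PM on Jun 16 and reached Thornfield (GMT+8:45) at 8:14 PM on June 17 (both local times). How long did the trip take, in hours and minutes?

11 hours 15 minutes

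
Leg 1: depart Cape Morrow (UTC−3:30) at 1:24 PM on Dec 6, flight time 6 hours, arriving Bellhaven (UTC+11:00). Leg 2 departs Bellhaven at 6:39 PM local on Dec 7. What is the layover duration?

8 hours 45 minutes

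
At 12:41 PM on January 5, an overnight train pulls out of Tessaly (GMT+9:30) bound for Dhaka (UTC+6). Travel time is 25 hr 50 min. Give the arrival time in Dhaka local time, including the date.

11:01 AM on January 6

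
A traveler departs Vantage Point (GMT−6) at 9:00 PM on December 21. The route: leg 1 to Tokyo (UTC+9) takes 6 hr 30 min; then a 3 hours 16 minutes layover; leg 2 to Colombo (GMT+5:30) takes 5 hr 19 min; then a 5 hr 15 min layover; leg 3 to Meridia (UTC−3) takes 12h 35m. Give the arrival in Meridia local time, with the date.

8:55 AM on December 23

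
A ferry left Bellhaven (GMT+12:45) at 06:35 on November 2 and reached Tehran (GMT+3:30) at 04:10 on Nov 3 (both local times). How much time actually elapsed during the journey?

Tehran is 9:15 behind Bellhaven.
Clock-face elapsed time (ignoring zones) is 21 hours 35 minutes.
Actual elapsed = 21 hours 35 minutes + 9:15 = 30 hours 50 minutes.

30 hours 50 minutes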